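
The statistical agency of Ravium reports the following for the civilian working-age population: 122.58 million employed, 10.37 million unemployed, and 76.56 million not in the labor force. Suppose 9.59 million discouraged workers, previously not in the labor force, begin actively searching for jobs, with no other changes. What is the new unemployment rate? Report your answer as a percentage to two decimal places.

Initially, labor force = 122.58 + 10.37 = 132.95 million, so u = 10.37/132.95 = 7.80%.
After the change, unemployed and labor force both rise by 9.59 → E = 122.58, U = 19.96, labor force = 142.54 million.
New unemployment rate = 19.96 / 142.54 = 14.00%.

New unemployment rate ≈ 14.00%.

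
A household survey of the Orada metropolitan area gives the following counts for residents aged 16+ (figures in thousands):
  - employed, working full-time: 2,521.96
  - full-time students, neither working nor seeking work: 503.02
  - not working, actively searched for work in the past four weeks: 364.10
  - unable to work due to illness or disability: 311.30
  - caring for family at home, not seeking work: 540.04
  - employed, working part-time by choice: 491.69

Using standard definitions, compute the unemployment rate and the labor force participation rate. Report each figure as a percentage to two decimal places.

Unemployment rate ≈ 10.78%; labor force participation rate ≈ 71.38%.

Employed = 2,521.96 + 491.69 = 3,013.65 thousand.
Unemployed = 364.10 thousand.
Labor force = 3,013.65 + 364.10 = 3,377.75 thousand.
Not in labor force = 503.02 + 311.30 + 540.04 = 1,354.36 thousand (those not working and not actively searching are outside the labor force).
Civilian working-age population = 3,377.75 + 1,354.36 = 4,732.11 thousand.
Unemployment rate = 364.10 / 3,377.75 = 10.78%.
Labor force participation rate = 3,377.75 / 4,732.11 = 71.38%.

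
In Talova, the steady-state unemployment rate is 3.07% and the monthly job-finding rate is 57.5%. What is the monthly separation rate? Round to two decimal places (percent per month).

Separation rate ≈ 1.82% per month.

From u* = s/(s+f): s = u·f/(1−u).
s = 0.0307 × 57.5 / (1 − 0.0307) = 1.7652 / 0.9693 ≈ 1.82% per month.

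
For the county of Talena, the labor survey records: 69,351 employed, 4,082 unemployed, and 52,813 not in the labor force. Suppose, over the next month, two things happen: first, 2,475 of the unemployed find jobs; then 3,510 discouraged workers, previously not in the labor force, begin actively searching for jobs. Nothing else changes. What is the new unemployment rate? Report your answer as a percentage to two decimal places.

Initially, labor force = 69,351 + 4,082 = 73,433, so u = 4,082/73,433 = 5.56%.
After the first change, unemployed falls and employed rises by 2,475; labor force unchanged → E = 71,826, U = 1,607, labor force = 73,433.
After the second change, unemployed and labor force both rise by 3,510 → E = 71,826, U = 5,117, labor force = 76,943.
New unemployment rate = 5,117 / 76,943 = 6.65%.

New unemployment rate ≈ 6.65%.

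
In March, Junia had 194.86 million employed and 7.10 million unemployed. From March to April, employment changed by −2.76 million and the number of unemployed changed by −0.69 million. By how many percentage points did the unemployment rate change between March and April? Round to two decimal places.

March: labor force = 194.86 + 7.10 = 201.96; u = 7.10/201.96 = 3.52%.
April: labor force = 192.10 + 6.41 = 198.51; u = 6.41/198.51 = 3.23%.
Change = 3.23% − 3.52% = −0.29 pp.

The unemployment rate changed by −0.29 percentage points.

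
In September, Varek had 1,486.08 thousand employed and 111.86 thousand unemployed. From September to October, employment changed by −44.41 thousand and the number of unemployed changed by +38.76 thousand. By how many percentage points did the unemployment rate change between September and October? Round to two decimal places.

The unemployment rate changed by +2.46 percentage points.

September: labor force = 1,486.08 + 111.86 = 1,597.94; u = 111.86/1,597.94 = 7.00%.
October: labor force = 1,441.67 + 150.62 = 1,592.29; u = 150.62/1,592.29 = 9.46%.
Change = 9.46% − 7.00% = +2.46 pp.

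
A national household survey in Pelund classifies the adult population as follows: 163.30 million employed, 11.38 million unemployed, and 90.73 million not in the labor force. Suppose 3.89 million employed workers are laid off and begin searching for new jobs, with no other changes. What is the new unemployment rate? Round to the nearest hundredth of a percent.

New unemployment rate ≈ 8.74%.

Initially, labor force = 163.30 + 11.38 = 174.68 million, so u = 11.38/174.68 = 6.51%.
After the change, employed falls and unemployed rises by 3.89; labor force unchanged → E = 159.41, U = 15.27, labor force = 174.68 million.
New unemployment rate = 15.27 / 174.68 = 8.74%.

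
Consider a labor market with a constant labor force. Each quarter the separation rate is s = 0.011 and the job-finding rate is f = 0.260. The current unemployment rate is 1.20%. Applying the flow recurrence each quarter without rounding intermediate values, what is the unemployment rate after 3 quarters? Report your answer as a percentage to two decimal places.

Unemployment rate after three quarters ≈ 2.95%.

With a fixed labor force, u_{t+1} = u_t + s·(1−u_t) − f·u_t = u_t·(1−s−f) + s.
Here 1−s−f = 0.729 and s = 0.011.
u_1 = 0.012000 × 0.729 + 0.011 = 0.019748.
u_2 = 0.019748 × 0.729 + 0.011 = 0.025396.
u_3 = 0.025396 × 0.729 + 0.011 = 0.029514.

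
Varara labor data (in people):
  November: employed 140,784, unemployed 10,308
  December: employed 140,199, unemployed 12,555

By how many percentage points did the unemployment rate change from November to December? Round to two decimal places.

November: labor force = 140,784 + 10,308 = 151,092; u = 10,308/151,092 = 6.82%.
December: labor force = 140,199 + 12,555 = 152,754; u = 12,555/152,754 = 8.22%.
Change = 8.22% − 6.82% = +1.40 pp.

The unemployment rate changed by +1.40 percentage points.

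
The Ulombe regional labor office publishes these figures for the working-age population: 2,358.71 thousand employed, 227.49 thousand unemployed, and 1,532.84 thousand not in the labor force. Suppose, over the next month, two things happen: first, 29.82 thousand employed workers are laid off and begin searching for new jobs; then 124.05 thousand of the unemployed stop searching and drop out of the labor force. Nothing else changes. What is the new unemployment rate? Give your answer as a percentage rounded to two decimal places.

New unemployment rate ≈ 5.41%.

Initially, labor force = 2,358.71 + 227.49 = 2,586.20 thousand, so u = 227.49/2,586.20 = 8.80%.
After the first change, employed falls and unemployed rises by 29.82; labor force unchanged → E = 2,328.89, U = 257.31, labor force = 2,586.20 thousand.
After the second change, unemployed and labor force both fall by 124.05 → E = 2,328.89, U = 133.26, labor force = 2,462.15 thousand.
New unemployment rate = 133.26 / 2,462.15 = 5.41%.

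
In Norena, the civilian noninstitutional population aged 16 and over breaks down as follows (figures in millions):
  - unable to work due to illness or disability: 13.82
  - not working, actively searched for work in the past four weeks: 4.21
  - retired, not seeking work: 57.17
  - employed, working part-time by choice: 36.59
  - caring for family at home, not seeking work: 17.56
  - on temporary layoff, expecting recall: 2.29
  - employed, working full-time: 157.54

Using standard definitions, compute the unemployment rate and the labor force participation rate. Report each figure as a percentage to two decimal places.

Unemployment rate ≈ 3.24%; labor force participation rate ≈ 69.38%.

Employed = 36.59 + 157.54 = 194.13 million.
Unemployed = 4.21 + 2.29 = 6.50 million (jobless and actively searching, or on temporary layoff).
Labor force = 194.13 + 6.50 = 200.63 million.
Not in labor force = 13.82 + 57.17 + 17.56 = 88.55 million (those not working and not actively searching are outside the labor force).
Civilian working-age population = 200.63 + 88.55 = 289.18 million.
Unemployment rate = 6.50 / 200.63 = 3.24%.
Labor force participation rate = 200.63 / 289.18 = 69.38%.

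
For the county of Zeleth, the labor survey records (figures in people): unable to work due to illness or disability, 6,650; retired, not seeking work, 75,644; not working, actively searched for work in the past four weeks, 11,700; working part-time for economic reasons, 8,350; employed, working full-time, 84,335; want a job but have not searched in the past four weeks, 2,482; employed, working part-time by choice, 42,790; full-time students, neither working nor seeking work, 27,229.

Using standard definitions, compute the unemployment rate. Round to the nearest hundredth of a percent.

Employed = 8,350 + 84,335 + 42,790 = 135,475 (anyone who worked, including part-time for economic reasons, counts as employed).
Unemployed = 11,700.
Labor force = 135,475 + 11,700 = 147,175.
Unemployment rate = 11,700 / 147,175 = 7.95%.

Unemployment rate ≈ 7.95%.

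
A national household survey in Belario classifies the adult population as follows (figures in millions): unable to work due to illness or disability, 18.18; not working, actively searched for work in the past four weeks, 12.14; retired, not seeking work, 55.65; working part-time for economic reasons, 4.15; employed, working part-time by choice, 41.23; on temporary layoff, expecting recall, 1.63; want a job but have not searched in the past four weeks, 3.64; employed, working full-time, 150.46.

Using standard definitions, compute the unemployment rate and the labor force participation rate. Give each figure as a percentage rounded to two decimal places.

Employed = 4.15 + 41.23 + 150.46 = 195.84 million (anyone who worked, including part-time for economic reasons, counts as employed).
Unemployed = 12.14 + 1.63 = 13.77 million (jobless and actively searching, or on temporary layoff).
Labor force = 195.84 + 13.77 = 209.61 million.
Not in labor force = 18.18 + 55.65 + 3.64 = 77.47 million (those not working and not actively searching are outside the labor force — including those who want a job but have given up searching).
Civilian working-age population = 209.61 + 77.47 = 287.08 million.
Unemployment rate = 13.77 / 209.61 = 6.57%.
Labor force participation rate = 209.61 / 287.08 = 73.01%.

Unemployment rate ≈ 6.57%; labor force participation rate ≈ 73.01%.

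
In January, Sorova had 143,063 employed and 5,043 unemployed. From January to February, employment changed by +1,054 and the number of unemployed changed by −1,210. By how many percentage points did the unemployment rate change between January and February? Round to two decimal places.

January: labor force = 143,063 + 5,043 = 148,106; u = 5,043/148,106 = 3.40%.
February: labor force = 144,117 + 3,833 = 147,950; u = 3,833/147,950 = 2.59%.
Change = 2.59% − 3.40% = −0.81 pp.

The unemployment rate changed by −0.81 percentage points.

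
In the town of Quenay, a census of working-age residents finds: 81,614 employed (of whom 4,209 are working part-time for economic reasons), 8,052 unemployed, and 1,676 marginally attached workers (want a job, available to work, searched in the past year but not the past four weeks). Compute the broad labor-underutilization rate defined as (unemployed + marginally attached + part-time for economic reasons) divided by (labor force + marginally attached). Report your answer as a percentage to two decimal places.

Broad underutilization rate ≈ 15.26%.

Labor force = 81,614 + 8,052 = 89,666.
Numerator = 8,052 + 1,676 + 4,209 = 13,937.
Denominator = 89,666 + 1,676 = 91,342.
Broad rate = 13,937 / 91,342 = 15.26%.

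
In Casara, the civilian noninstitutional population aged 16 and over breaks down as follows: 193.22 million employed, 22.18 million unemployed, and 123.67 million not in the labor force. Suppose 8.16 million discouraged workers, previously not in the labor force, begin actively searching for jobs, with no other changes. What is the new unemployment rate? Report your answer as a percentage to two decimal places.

New unemployment rate ≈ 13.57%.

Initially, labor force = 193.22 + 22.18 = 215.40 million, so u = 22.18/215.40 = 10.30%.
After the change, unemployed and labor force both rise by 8.16 → E = 193.22, U = 30.34, labor force = 223.56 million.
New unemployment rate = 30.34 / 223.56 = 13.57%.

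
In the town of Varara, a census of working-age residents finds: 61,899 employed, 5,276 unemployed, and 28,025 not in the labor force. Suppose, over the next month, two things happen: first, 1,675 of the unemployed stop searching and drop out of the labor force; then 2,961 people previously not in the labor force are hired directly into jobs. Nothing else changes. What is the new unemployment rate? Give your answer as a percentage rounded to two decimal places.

Initially, labor force = 61,899 + 5,276 = 67,175, so u = 5,276/67,175 = 7.85%.
After the first change, unemployed and labor force both fall by 1,675 → E = 61,899, U = 3,601, labor force = 65,500.
After the second change, employed and labor force both rise by 2,961; unemployed unchanged → E = 64,860, U = 3,601, labor force = 68,461.
New unemployment rate = 3,601 / 68,461 = 5.26%.

New unemployment rate ≈ 5.26%.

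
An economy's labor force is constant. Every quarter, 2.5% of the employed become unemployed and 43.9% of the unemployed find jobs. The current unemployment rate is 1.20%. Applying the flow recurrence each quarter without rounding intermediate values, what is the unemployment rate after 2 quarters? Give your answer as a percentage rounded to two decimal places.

With a fixed labor force, u_{t+1} = u_t + s·(1−u_t) − f·u_t = u_t·(1−s−f) + s.
Here 1−s−f = 0.536 and s = 0.025.
u_1 = 0.012000 × 0.536 + 0.025 = 0.031432.
u_2 = 0.031432 × 0.536 + 0.025 = 0.041848.

Unemployment rate after two quarters ≈ 4.18%.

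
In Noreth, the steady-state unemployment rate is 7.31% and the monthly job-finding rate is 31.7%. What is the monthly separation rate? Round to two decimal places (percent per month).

Separation rate ≈ 2.50% per month.

From u* = s/(s+f): s = u·f/(1−u).
s = 0.0731 × 31.7 / (1 − 0.0731) = 2.3173 / 0.9269 ≈ 2.50% per month.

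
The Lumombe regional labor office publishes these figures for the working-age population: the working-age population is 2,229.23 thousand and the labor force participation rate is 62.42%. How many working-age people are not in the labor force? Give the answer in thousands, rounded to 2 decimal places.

About 837.74 thousand are not in the labor force.

Share not in the labor force = 1 − 0.6242 = 0.3758.
Not in labor force = 0.3758 × 2,229.23 ≈ 837.74 thousand.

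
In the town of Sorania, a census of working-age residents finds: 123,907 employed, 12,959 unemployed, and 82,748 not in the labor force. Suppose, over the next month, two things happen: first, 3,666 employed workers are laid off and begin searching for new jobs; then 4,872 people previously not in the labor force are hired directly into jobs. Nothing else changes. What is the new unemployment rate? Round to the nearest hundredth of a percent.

Initially, labor force = 123,907 + 12,959 = 136,866, so u = 12,959/136,866 = 9.47%.
After the first change, employed falls and unemployed rises by 3,666; labor force unchanged → E = 120,241, U = 16,625, labor force = 136,866.
After the second change, employed and labor force both rise by 4,872; unemployed unchanged → E = 125,113, U = 16,625, labor force = 141,738.
New unemployment rate = 16,625 / 141,738 = 11.73%.

New unemployment rate ≈ 11.73%.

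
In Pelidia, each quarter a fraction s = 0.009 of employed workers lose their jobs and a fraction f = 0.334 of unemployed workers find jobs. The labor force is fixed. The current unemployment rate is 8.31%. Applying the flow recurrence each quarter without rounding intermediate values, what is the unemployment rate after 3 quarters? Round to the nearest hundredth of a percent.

With a fixed labor force, u_{t+1} = u_t + s·(1−u_t) − f·u_t = u_t·(1−s−f) + s.
Here 1−s−f = 0.657 and s = 0.009.
u_1 = 0.083100 × 0.657 + 0.009 = 0.063597.
u_2 = 0.063597 × 0.657 + 0.009 = 0.050783.
u_3 = 0.050783 × 0.657 + 0.009 = 0.042364.

Unemployment rate after three quarters ≈ 4.24%.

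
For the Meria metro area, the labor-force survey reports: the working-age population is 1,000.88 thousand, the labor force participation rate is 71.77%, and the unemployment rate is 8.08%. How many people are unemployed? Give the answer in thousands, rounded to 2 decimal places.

Labor force = 0.7177 × 1,000.88 = 718.33 thousand.
Unemployed = 0.0808 × 718.33 ≈ 58.04 thousand.

About 58.04 thousand are unemployed.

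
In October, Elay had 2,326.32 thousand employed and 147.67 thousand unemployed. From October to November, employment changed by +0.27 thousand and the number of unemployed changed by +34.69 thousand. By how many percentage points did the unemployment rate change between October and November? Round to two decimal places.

October: labor force = 2,326.32 + 147.67 = 2,473.99; u = 147.67/2,473.99 = 5.97%.
November: labor force = 2,326.59 + 182.36 = 2,508.95; u = 182.36/2,508.95 = 7.27%.
Change = 7.27% − 5.97% = +1.30 pp.

The unemployment rate changed by +1.30 percentage points.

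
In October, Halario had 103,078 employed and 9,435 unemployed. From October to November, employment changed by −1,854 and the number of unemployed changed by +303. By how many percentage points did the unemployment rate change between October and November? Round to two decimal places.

The unemployment rate changed by +0.39 percentage points.

October: labor force = 103,078 + 9,435 = 112,513; u = 9,435/112,513 = 8.39%.
November: labor force = 101,224 + 9,738 = 110,962; u = 9,738/110,962 = 8.78%.
Change = 8.78% − 8.39% = +0.39 pp.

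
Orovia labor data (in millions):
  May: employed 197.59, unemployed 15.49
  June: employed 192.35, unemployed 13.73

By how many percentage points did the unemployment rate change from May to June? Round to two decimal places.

May: labor force = 197.59 + 15.49 = 213.08; u = 15.49/213.08 = 7.27%.
June: labor force = 192.35 + 13.73 = 206.08; u = 13.73/206.08 = 6.66%.
Change = 6.66% − 7.27% = −0.61 pp.

The unemployment rate changed by −0.61 percentage points.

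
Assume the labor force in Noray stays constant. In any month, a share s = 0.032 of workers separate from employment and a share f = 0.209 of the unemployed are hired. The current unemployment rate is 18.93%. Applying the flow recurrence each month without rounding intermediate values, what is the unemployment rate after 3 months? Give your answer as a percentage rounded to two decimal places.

With a fixed labor force, u_{t+1} = u_t + s·(1−u_t) − f·u_t = u_t·(1−s−f) + s.
Here 1−s−f = 0.759 and s = 0.032.
u_1 = 0.189300 × 0.759 + 0.032 = 0.175679.
u_2 = 0.175679 × 0.759 + 0.032 = 0.165340.
u_3 = 0.165340 × 0.759 + 0.032 = 0.157493.

Unemployment rate after three months ≈ 15.75%.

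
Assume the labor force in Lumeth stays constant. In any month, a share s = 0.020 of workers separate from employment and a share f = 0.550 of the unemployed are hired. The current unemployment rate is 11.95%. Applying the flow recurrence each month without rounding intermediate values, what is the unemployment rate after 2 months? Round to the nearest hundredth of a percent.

Unemployment rate after two months ≈ 5.07%.

With a fixed labor force, u_{t+1} = u_t + s·(1−u_t) − f·u_t = u_t·(1−s−f) + s.
Here 1−s−f = 0.430 and s = 0.020.
u_1 = 0.119500 × 0.430 + 0.020 = 0.071385.
u_2 = 0.071385 × 0.430 + 0.020 = 0.050696.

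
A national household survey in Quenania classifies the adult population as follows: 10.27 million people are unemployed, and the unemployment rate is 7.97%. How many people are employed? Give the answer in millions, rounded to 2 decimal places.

Labor force = U / u = 10.27 / 0.0797 ≈ 128.86 million.
Employed = labor force − unemployed = 128.86 − 10.27 = 118.59 million.

About 118.59 million are employed.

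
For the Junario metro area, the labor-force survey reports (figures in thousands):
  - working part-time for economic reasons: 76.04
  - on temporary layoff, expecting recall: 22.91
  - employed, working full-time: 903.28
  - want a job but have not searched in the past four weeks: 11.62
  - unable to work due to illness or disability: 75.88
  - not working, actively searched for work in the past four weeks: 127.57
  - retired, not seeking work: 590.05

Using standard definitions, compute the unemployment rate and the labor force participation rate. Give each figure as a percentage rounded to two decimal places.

Employed = 76.04 + 903.28 = 979.32 thousand (anyone who worked, including part-time for economic reasons, counts as employed).
Unemployed = 22.91 + 127.57 = 150.48 thousand (jobless and actively searching, or on temporary layoff).
Labor force = 979.32 + 150.48 = 1,129.80 thousand.
Not in labor force = 11.62 + 75.88 + 590.05 = 677.55 thousand (those not working and not actively searching are outside the labor force — including those who want a job but have given up searching).
Civilian working-age population = 1,129.80 + 677.55 = 1,807.35 thousand.
Unemployment rate = 150.48 / 1,129.80 = 13.32%.
Labor force participation rate = 1,129.80 / 1,807.35 = 62.51%.

Unemployment rate ≈ 13.32%; labor force participation rate ≈ 62.51%.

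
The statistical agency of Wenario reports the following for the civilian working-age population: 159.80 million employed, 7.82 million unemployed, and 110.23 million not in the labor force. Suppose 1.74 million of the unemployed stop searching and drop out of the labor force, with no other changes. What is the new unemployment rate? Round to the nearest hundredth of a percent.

New unemployment rate ≈ 3.67%.

Initially, labor force = 159.80 + 7.82 = 167.62 million, so u = 7.82/167.62 = 4.67%.
After the change, unemployed and labor force both fall by 1.74 → E = 159.80, U = 6.08, labor force = 165.88 million.
New unemployment rate = 6.08 / 165.88 = 3.67%.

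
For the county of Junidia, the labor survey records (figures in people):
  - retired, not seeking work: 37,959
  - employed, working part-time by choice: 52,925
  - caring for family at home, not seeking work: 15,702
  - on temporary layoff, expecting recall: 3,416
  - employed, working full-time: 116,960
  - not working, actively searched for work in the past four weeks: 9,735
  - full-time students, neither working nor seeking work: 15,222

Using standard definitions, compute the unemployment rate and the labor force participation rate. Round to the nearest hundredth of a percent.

Employed = 52,925 + 116,960 = 169,885.
Unemployed = 3,416 + 9,735 = 13,151 (jobless and actively searching, or on temporary layoff).
Labor force = 169,885 + 13,151 = 183,036.
Not in labor force = 37,959 + 15,702 + 15,222 = 68,883 (those not working and not actively searching are outside the labor force).
Civilian working-age population = 183,036 + 68,883 = 251,919.
Unemployment rate = 13,151 / 183,036 = 7.18%.
Labor force participation rate = 183,036 / 251,919 = 72.66%.

Unemployment rate ≈ 7.18%; labor force participation rate ≈ 72.66%.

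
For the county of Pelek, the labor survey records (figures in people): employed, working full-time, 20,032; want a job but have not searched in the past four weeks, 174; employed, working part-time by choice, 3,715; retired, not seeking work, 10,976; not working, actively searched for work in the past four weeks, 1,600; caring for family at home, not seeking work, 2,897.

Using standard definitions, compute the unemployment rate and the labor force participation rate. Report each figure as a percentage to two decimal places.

Employed = 20,032 + 3,715 = 23,747.
Unemployed = 1,600.
Labor force = 23,747 + 1,600 = 25,347.
Not in labor force = 174 + 10,976 + 2,897 = 14,047 (those not working and not actively searching are outside the labor force — including those who want a job but have given up searching).
Civilian working-age population = 25,347 + 14,047 = 39,394.
Unemployment rate = 1,600 / 25,347 = 6.31%.
Labor force participation rate = 25,347 / 39,394 = 64.34%.

Unemployment rate ≈ 6.31%; labor force participation rate ≈ 64.34%.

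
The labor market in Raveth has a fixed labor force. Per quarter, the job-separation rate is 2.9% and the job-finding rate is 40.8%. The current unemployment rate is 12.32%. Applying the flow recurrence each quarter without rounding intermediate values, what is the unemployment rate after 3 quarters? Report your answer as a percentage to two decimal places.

Unemployment rate after three quarters ≈ 7.65%.

With a fixed labor force, u_{t+1} = u_t + s·(1−u_t) − f·u_t = u_t·(1−s−f) + s.
Here 1−s−f = 0.563 and s = 0.029.
u_1 = 0.123200 × 0.563 + 0.029 = 0.098362.
u_2 = 0.098362 × 0.563 + 0.029 = 0.084378.
u_3 = 0.084378 × 0.563 + 0.029 = 0.076505.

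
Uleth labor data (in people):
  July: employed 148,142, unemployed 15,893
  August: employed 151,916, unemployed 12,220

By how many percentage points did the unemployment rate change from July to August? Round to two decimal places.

July: labor force = 148,142 + 15,893 = 164,035; u = 15,893/164,035 = 9.69%.
August: labor force = 151,916 + 12,220 = 164,136; u = 12,220/164,136 = 7.45%.
Change = 7.45% − 9.69% = −2.24 pp.

The unemployment rate changed by −2.24 percentage points.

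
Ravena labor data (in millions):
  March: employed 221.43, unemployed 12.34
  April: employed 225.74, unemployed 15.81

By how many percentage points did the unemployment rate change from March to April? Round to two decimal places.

The unemployment rate changed by +1.27 percentage points.

March: labor force = 221.43 + 12.34 = 233.77; u = 12.34/233.77 = 5.28%.
April: labor force = 225.74 + 15.81 = 241.55; u = 15.81/241.55 = 6.55%.
Change = 6.55% − 5.28% = +1.27 pp.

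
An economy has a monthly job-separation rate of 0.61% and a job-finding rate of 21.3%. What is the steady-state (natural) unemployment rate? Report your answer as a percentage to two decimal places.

At steady state the flows balance: s·E = f·U, so U/(E+U) = s/(s+f).
u* = 0.61 / (0.61 + 21.3) = 0.61 / 21.91 = 2.78%.

Steady-state unemployment rate ≈ 2.78%.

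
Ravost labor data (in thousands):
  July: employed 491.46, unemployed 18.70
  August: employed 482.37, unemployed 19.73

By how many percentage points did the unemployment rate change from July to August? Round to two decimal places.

July: labor force = 491.46 + 18.70 = 510.16; u = 18.70/510.16 = 3.67%.
August: labor force = 482.37 + 19.73 = 502.10; u = 19.73/502.10 = 3.93%.
Change = 3.93% − 3.67% = +0.26 pp.

The unemployment rate changed by +0.26 percentage points.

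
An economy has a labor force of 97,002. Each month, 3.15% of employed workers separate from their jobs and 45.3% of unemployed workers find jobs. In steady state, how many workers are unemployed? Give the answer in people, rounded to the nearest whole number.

About 6,307 are unemployed in steady state.

Steady-state unemployment rate u* = s/(s+f) = 3.15/(3.15+45.3) = 0.065015.
Unemployed = u* × labor force = 0.065015 × 97,002 ≈ 6,307.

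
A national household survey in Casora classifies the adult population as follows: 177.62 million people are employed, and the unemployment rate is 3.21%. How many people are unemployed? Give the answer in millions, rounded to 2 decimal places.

Let U be the number unemployed. The labor force is E + U, and U/(E+U) = 0.0321.
So U = 0.0321 × 177.62 / (1 − 0.0321) = 5.7016 / 0.9679 ≈ 5.89 million.

About 5.89 million are unemployed.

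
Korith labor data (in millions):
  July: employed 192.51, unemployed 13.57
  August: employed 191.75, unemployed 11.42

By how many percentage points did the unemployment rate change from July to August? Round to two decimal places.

The unemployment rate changed by −0.96 percentage points.

July: labor force = 192.51 + 13.57 = 206.08; u = 13.57/206.08 = 6.58%.
August: labor force = 191.75 + 11.42 = 203.17; u = 11.42/203.17 = 5.62%.
Change = 5.62% − 6.58% = −0.96 pp.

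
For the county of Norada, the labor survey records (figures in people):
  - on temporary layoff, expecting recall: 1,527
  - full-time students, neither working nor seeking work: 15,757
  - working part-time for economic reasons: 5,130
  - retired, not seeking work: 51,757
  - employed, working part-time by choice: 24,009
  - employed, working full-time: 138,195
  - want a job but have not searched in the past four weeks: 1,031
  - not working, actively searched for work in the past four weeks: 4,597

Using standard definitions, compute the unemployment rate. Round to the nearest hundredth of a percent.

Employed = 5,130 + 24,009 + 138,195 = 167,334 (anyone who worked, including part-time for economic reasons, counts as employed).
Unemployed = 1,527 + 4,597 = 6,124 (jobless and actively searching, or on temporary layoff).
Labor force = 167,334 + 6,124 = 173,458.
Unemployment rate = 6,124 / 173,458 = 3.53%.

Unemployment rate ≈ 3.53%.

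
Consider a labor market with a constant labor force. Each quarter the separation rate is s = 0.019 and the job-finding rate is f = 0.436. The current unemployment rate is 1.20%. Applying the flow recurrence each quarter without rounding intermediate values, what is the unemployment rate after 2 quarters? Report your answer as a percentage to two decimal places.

Unemployment rate after two quarters ≈ 3.29%.

With a fixed labor force, u_{t+1} = u_t + s·(1−u_t) − f·u_t = u_t·(1−s−f) + s.
Here 1−s−f = 0.545 and s = 0.019.
u_1 = 0.012000 × 0.545 + 0.019 = 0.025540.
u_2 = 0.025540 × 0.545 + 0.019 = 0.032919.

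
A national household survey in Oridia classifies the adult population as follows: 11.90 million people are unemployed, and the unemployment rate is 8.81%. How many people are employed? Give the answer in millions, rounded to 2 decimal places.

About 123.17 million are employed.

Labor force = U / u = 11.90 / 0.0881 ≈ 135.07 million.
Employed = labor force − unemployed = 135.07 − 11.90 = 123.17 million.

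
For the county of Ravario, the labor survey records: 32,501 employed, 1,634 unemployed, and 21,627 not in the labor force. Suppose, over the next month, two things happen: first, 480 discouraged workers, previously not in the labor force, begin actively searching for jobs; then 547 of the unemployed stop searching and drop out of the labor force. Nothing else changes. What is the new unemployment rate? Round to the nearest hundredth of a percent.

Initially, labor force = 32,501 + 1,634 = 34,135, so u = 1,634/34,135 = 4.79%.
After the first change, unemployed and labor force both rise by 480 → E = 32,501, U = 2,114, labor force = 34,615.
After the second change, unemployed and labor force both fall by 547 → E = 32,501, U = 1,567, labor force = 34,068.
New unemployment rate = 1,567 / 34,068 = 4.60%.

New unemployment rate ≈ 4.60%.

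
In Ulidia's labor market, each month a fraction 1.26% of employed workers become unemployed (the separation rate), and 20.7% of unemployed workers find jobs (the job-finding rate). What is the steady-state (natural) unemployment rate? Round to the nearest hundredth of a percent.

At steady state the flows balance: s·E = f·U, so U/(E+U) = s/(s+f).
u* = 1.26 / (1.26 + 20.7) = 1.26 / 21.96 = 5.74%.

Steady-state unemployment rate ≈ 5.74%.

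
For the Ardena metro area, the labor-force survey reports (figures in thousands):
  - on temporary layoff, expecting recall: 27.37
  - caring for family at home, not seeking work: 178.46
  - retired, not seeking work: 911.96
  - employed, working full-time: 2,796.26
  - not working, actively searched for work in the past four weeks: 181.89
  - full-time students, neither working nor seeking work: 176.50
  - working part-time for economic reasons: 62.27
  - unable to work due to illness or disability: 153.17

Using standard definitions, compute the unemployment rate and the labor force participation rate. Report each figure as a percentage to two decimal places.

Unemployment rate ≈ 6.82%; labor force participation rate ≈ 68.36%.

Employed = 2,796.26 + 62.27 = 2,858.53 thousand (anyone who worked, including part-time for economic reasons, counts as employed).
Unemployed = 27.37 + 181.89 = 209.26 thousand (jobless and actively searching, or on temporary layoff).
Labor force = 2,858.53 + 209.26 = 3,067.79 thousand.
Not in labor force = 178.46 + 911.96 + 176.50 + 153.17 = 1,420.09 thousand (those not working and not actively searching are outside the labor force).
Civilian working-age population = 3,067.79 + 1,420.09 = 4,487.88 thousand.
Unemployment rate = 209.26 / 3,067.79 = 6.82%.
Labor force participation rate = 3,067.79 / 4,487.88 = 68.36%.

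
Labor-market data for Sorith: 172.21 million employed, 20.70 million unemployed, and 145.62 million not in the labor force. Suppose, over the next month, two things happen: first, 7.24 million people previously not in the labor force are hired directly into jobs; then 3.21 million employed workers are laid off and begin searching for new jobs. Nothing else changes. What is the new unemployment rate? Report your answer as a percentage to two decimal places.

New unemployment rate ≈ 11.95%.

Initially, labor force = 172.21 + 20.70 = 192.91 million, so u = 20.70/192.91 = 10.73%.
After the first change, employed and labor force both rise by 7.24; unemployed unchanged → E = 179.45, U = 20.70, labor force = 200.15 million.
After the second change, employed falls and unemployed rises by 3.21; labor force unchanged → E = 176.24, U = 23.91, labor force = 200.15 million.
New unemployment rate = 23.91 / 200.15 = 11.95%.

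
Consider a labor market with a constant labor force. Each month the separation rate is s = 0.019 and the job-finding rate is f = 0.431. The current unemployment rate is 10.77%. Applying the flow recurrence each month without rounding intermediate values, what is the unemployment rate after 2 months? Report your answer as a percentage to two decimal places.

Unemployment rate after two months ≈ 6.20%.

With a fixed labor force, u_{t+1} = u_t + s·(1−u_t) − f·u_t = u_t·(1−s−f) + s.
Here 1−s−f = 0.550 and s = 0.019.
u_1 = 0.107700 × 0.550 + 0.019 = 0.078235.
u_2 = 0.078235 × 0.550 + 0.019 = 0.062029.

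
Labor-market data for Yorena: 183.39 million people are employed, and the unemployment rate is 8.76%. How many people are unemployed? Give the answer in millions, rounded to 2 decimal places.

Let U be the number unemployed. The labor force is E + U, and U/(E+U) = 0.0876.
So U = 0.0876 × 183.39 / (1 − 0.0876) = 16.0650 / 0.9124 ≈ 17.61 million.

About 17.61 million are unemployed.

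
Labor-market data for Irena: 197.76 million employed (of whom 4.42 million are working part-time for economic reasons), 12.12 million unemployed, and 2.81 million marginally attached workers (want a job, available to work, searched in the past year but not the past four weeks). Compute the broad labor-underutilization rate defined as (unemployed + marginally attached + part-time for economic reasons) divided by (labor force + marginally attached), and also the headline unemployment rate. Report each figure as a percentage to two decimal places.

Labor force = 197.76 + 12.12 = 209.88 million.
Numerator = 12.12 + 2.81 + 4.42 = 19.35 million.
Denominator = 209.88 + 2.81 = 212.69 million.
Broad rate = 19.35 / 212.69 = 9.10%.
Headline unemployment rate = 12.12 / 209.88 = 5.77%.

Broad underutilization rate ≈ 9.10%; headline unemployment rate ≈ 5.77%.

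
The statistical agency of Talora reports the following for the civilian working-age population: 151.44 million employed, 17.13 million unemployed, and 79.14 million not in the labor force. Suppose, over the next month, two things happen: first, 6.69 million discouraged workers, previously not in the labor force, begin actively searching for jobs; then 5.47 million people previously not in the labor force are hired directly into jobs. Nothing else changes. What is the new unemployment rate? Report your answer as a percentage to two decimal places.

New unemployment rate ≈ 13.18%.

Initially, labor force = 151.44 + 17.13 = 168.57 million, so u = 17.13/168.57 = 10.16%.
After the first change, unemployed and labor force both rise by 6.69 → E = 151.44, U = 23.82, labor force = 175.26 million.
After the second change, employed and labor force both rise by 5.47; unemployed unchanged → E = 156.91, U = 23.82, labor force = 180.73 million.
New unemployment rate = 23.82 / 180.73 = 13.18%.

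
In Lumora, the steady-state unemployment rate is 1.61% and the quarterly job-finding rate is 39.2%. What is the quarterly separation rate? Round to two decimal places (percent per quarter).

From u* = s/(s+f): s = u·f/(1−u).
s = 0.0161 × 39.2 / (1 − 0.0161) = 0.6311 / 0.9839 ≈ 0.64% per quarter.

Separation rate ≈ 0.64% per quarter.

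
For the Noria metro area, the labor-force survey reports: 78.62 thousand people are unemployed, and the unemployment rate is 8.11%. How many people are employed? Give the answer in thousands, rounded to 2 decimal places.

About 890.80 thousand are employed.

Labor force = U / u = 78.62 / 0.0811 ≈ 969.42 thousand.
Employed = labor force − unemployed = 969.42 − 78.62 = 890.80 thousand.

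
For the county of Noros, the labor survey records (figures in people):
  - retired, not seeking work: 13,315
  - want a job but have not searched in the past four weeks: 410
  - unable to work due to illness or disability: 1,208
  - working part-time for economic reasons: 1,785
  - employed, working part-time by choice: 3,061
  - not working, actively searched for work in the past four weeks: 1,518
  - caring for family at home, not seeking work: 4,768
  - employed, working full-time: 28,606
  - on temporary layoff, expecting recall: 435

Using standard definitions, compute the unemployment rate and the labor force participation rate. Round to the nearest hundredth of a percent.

Unemployment rate ≈ 5.52%; labor force participation rate ≈ 64.25%.

Employed = 1,785 + 3,061 + 28,606 = 33,452 (anyone who worked, including part-time for economic reasons, counts as employed).
Unemployed = 1,518 + 435 = 1,953 (jobless and actively searching, or on temporary layoff).
Labor force = 33,452 + 1,953 = 35,405.
Not in labor force = 13,315 + 410 + 1,208 + 4,768 = 19,701 (those not working and not actively searching are outside the labor force — including those who want a job but have given up searching).
Civilian working-age population = 35,405 + 19,701 = 55,106.
Unemployment rate = 1,953 / 35,405 = 5.52%.
Labor force participation rate = 35,405 / 55,106 = 64.25%.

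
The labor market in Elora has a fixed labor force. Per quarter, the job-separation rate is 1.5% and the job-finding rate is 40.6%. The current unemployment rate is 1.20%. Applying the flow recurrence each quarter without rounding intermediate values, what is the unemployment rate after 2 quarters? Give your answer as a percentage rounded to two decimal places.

With a fixed labor force, u_{t+1} = u_t + s·(1−u_t) − f·u_t = u_t·(1−s−f) + s.
Here 1−s−f = 0.579 and s = 0.015.
u_1 = 0.012000 × 0.579 + 0.015 = 0.021948.
u_2 = 0.021948 × 0.579 + 0.015 = 0.027708.

Unemployment rate after two quarters ≈ 2.77%.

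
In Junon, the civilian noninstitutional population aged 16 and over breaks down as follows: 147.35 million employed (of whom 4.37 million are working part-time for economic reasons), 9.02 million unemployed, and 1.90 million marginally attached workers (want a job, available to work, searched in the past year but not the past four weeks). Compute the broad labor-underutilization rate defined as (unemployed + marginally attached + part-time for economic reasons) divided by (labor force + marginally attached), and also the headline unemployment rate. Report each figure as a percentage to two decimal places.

Broad underutilization rate ≈ 9.66%; headline unemployment rate ≈ 5.77%.

Labor force = 147.35 + 9.02 = 156.37 million.
Numerator = 9.02 + 1.90 + 4.37 = 15.29 million.
Denominator = 156.37 + 1.90 = 158.27 million.
Broad rate = 15.29 / 158.27 = 9.66%.
Headline unemployment rate = 9.02 / 156.37 = 5.77%.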